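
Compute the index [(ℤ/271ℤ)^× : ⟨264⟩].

ord(264) | φ(271) = 271 − 1 = 270 = 2 · 3^3 · 5.
Divisors of 270: 1, 2, 3, 5, 6, 9, 10, 15, 18, 27, 30, 45, 54, 90, 135, 270.
Check 264^d mod 271 for each divisor in increasing order:
264^1 ≡ 264 (mod 271)
264^2 ≡ 49 (mod 271)
264^3 ≡ 199 (mod 271)
264^5 ≡ 266 (mod 271)
264^6 ≡ 35 (mod 271)
264^9 ≡ 190 (mod 271)
264^10 ≡ 25 (mod 271)
264^15 ≡ 146 (mod 271)
264^18 ≡ 57 (mod 271)
264^27 ≡ 261 (mod 271)
264^30 ≡ 178 (mod 271)
264^45 ≡ 243 (mod 271)
264^54 ≡ 100 (mod 271)
264^90 ≡ 242 (mod 271)
264^135 ≡ 270 (mod 271)
264^270 ≡ 1 (mod 271) ✓
Thus |⟨264⟩| = ord(264) = 270.
Index = |(Z/271Z)^×| / |⟨264⟩| = 270 / 270 = 1.

1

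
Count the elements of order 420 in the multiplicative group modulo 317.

φ(317) = 317 − 1 = 316 = 2^2 · 79.
In a cyclic group of order 316, there are φ(d) elements of order d for each divisor d of 316, and zero for non-divisors.
Here 316 is not a multiple of 420, so there are no elements of order 420.

0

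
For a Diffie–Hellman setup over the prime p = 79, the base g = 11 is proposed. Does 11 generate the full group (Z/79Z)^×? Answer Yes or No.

φ(79) = 79 − 1 = 78 = 2 · 3 · 13.
11 is a primitive root mod 79 iff 11^(φ(79)/q) ≢ 1 for every prime q | φ(79), i.e. q ∈ {2, 3, 13}.
11^39 ≡ 1 (mod 79)  [q = 2: ≡ 1 ✗]
11^26 ≡ 55 (mod 79)  [q = 3: ≢ 1 ✓]
11^6 ≡ 65 (mod 79)  [q = 13: ≢ 1 ✓]
11^39 ≡ 1 shows ord(11) | 39, strictly less than φ(79); not a primitive root.

No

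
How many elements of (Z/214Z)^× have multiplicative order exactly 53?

φ(214) = φ(2)·φ(107) = 1·106 = 106 = 2 · 53.
(Z/214Z)^× is cyclic (|G| = 106); a cyclic group of order m has exactly φ(d) elements of each order d | m, and none otherwise.
53 | 106, and φ(53) = 53 − 1 = 52.

52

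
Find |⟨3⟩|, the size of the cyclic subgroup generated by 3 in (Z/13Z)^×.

3

The order of 3 must divide φ(13) = 13 − 1 = 12 = 2^2 · 3.
Divisors of 12: 1, 2, 3, 4, 6, 12.
Test each divisor d:
3^1 ≡ 3
3^2 ≡ 9
3^3 ≡ 1
The smallest such exponent is 3, so the order of 3 is 3.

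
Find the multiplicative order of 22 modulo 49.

7

ord(22) | φ(49) = φ(7^2) = 7·(7−1) = 42 = 2 · 3 · 7.
Divisors of 42: 1, 2, 3, 6, 7, 14, 21, 42.
Compute 22^d (mod 49) for the divisors d until we hit 1:
22^1 ≡ 22
22^2 ≡ 43
22^3 ≡ 15
22^6 ≡ 29
22^7 ≡ 1
So ord_49(22) = 7.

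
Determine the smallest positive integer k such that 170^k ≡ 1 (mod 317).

316

The order of 170 must divide φ(317) = 317 − 1 = 316 = 2^2 · 79.
Divisors of 316: 1, 2, 4, 79, 158, 316.
Check 170^d mod 317 for each divisor in increasing order:
170^1 ≡ 170 (mod 317)
170^2 ≡ 53 (mod 317)
170^4 ≡ 273 (mod 317)
170^79 ≡ 114 (mod 317)
170^158 ≡ 316 (mod 317)
170^316 ≡ 1 (mod 317) ✓
Therefore the multiplicative order of 170 modulo 317 is 316.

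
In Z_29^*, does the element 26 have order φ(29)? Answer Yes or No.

Yes

φ(29) = 29 − 1 = 28 = 2^2 · 7.
An element g generates (Z/29Z)^× iff g^(28/q) ≢ 1 (mod 29) for each prime q ∈ {2, 7}.
26^14 ≡ 28 (mod 29)  [q = 2: ≢ 1 ✓]
26^4 ≡ 23 (mod 29)  [q = 7: ≢ 1 ✓]
Every test exponent gives a nontrivial residue, hence 26 generates the full group.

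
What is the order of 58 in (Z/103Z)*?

51

The order of 58 must divide φ(103) = 103 − 1 = 102 = 2 · 3 · 17.
Divisors of 102: 1, 2, 3, 6, 17, 34, 51, 102.
Evaluate successive powers at the divisors of 102:
58^1 ≡ 58 (mod 103)
58^2 ≡ 68 (mod 103)
58^3 ≡ 30 (mod 103)
58^6 ≡ 76 (mod 103)
58^17 ≡ 46 (mod 103)
58^34 ≡ 56 (mod 103)
58^51 ≡ 1 (mod 103) ✓
The smallest such exponent is 51, so the order of 58 is 51.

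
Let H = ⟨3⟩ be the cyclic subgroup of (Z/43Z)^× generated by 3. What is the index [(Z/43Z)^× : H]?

1

By Lagrange's theorem, ord_43(3) divides φ(43) = 43 − 1 = 42 = 2 · 3 · 7.
Divisors of 42: 1, 2, 3, 6, 7, 14, 21, 42.
Evaluate successive powers at the divisors of 42:
3^1 ≡ 3
3^2 ≡ 9
3^3 ≡ 27
3^6 ≡ 41
3^7 ≡ 37
3^14 ≡ 36
3^21 ≡ 42
3^42 ≡ 1
So ord_43(3) = 42, hence |⟨3⟩| = 42.
Index = |(Z/43Z)^×| / |⟨3⟩| = 42 / 42 = 1.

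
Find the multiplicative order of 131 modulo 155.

15

By Lagrange's theorem, ord_155(131) divides φ(155) = φ(5·31) = (5−1)·(31−1) = 4·30 = 120 = 2^3 · 3 · 5.
Divisors of 120: 1, 2, 3, 4, 5, 6, 8, 10, 12, 15, 20, 24, 30, 40, 60, 120.
Compute 131^d (mod 155) for the divisors d until we hit 1:
131^1 ≡ 131
131^2 ≡ 111
131^3 ≡ 126
131^4 ≡ 76
131^5 ≡ 36
131^6 ≡ 66
131^8 ≡ 41
131^10 ≡ 56
131^12 ≡ 16
131^15 ≡ 1
So ord_155(131) = 15.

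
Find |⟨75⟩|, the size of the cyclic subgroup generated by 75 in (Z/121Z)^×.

By Lagrange's theorem, ord_121(75) divides φ(121) = φ(11^2) = 11·(11−1) = 110 = 2 · 5 · 11.
Divisors of 110: 1, 2, 5, 10, 11, 22, 55, 110.
Evaluate successive powers at the divisors of 110:
75^1 ≡ 75
75^2 ≡ 59
75^5 ≡ 78
75^10 ≡ 34
75^11 ≡ 9
75^22 ≡ 81
75^55 ≡ 1
Hence ord(75) = 55.

55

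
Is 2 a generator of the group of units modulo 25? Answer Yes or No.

Yes

φ(25) = φ(5^2) = 5·(5−1) = 20 = 2^2 · 5.
2 is a primitive root mod 25 iff 2^(φ(25)/q) ≢ 1 for every prime q | φ(25), i.e. q ∈ {2, 5}.
2^10 ≡ 24 (mod 25)  [q = 2: ≢ 1 ✓]
2^4 ≡ 16 (mod 25)  [q = 5: ≢ 1 ✓]
None equal 1, so ord_25(2) = 20: 2 is a primitive root.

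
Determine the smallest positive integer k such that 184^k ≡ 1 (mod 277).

276

By Lagrange's theorem, ord_277(184) divides φ(277) = 277 − 1 = 276 = 2^2 · 3 · 23.
Divisors of 276: 1, 2, 3, 4, 6, 12, 23, 46, 69, 92, 138, 276.
Evaluate successive powers at the divisors of 276:
184^1 ≡ 184 (mod 277)
184^2 ≡ 62 (mod 277)
184^3 ≡ 51 (mod 277)
184^4 ≡ 243 (mod 277)
184^6 ≡ 108 (mod 277)
184^12 ≡ 30 (mod 277)
184^23 ≡ 35 (mod 277)
184^46 ≡ 117 (mod 277)
184^69 ≡ 217 (mod 277)
184^92 ≡ 116 (mod 277)
184^138 ≡ 276 (mod 277)
184^276 ≡ 1 (mod 277) ✓
So ord_277(184) = 276.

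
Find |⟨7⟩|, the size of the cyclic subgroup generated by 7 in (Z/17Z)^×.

16

Since 7 ∈ (Z/17Z)^×, its order divides φ(17) = 17 − 1 = 16 = 2^4.
Divisors of 16: 1, 2, 4, 8, 16.
Evaluate successive powers at the divisors of 16:
7^1 ≡ 7 (mod 17)
7^2 ≡ 15 (mod 17)
7^4 ≡ 4 (mod 17)
7^8 ≡ 16 (mod 17)
7^16 ≡ 1 (mod 17) ✓
Hence ord(7) = 16.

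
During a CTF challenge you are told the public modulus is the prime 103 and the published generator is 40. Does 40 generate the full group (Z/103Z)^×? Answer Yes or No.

φ(103) = 103 − 1 = 102 = 2 · 3 · 17.
40 is a primitive root mod 103 iff 40^(φ(103)/q) ≢ 1 for every prime q | φ(103), i.e. q ∈ {2, 3, 17}.
40^51 ≡ 102 (mod 103)  [q = 2: ≢ 1 ✓]
40^34 ≡ 56 (mod 103)  [q = 3: ≢ 1 ✓]
40^6 ≡ 30 (mod 103)  [q = 17: ≢ 1 ✓]
Every test exponent gives a nontrivial residue, hence 40 generates the full group.

Yes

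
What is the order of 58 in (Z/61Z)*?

5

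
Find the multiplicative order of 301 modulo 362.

The order of 301 must divide φ(362) = φ(2)·φ(181) = 1·180 = 180 = 2^2 · 3^2 · 5.
Divisors of 180: 1, 2, 3, 4, 5, 6, 9, 10, 12, 15, 18, 20, 30, 36, 45, 60, 90, 180.
Evaluate successive powers at the divisors of 180:
301^1 ≡ 301 (mod 362)
301^2 ≡ 101 (mod 362)
301^3 ≡ 355 (mod 362)
301^4 ≡ 65 (mod 362)
301^5 ≡ 17 (mod 362)
301^6 ≡ 49 (mod 362)
301^9 ≡ 19 (mod 362)
301^10 ≡ 289 (mod 362)
301^12 ≡ 229 (mod 362)
301^15 ≡ 207 (mod 362)
301^18 ≡ 361 (mod 362)
301^20 ≡ 261 (mod 362)
301^30 ≡ 133 (mod 362)
301^36 ≡ 1 (mod 362) ✓
Therefore the multiplicative order of 301 modulo 362 is 36.

36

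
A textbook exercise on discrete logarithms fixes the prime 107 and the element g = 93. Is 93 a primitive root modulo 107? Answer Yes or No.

φ(107) = 107 − 1 = 106 = 2 · 53.
93 is a primitive root mod 107 iff 93^(φ(107)/q) ≢ 1 for every prime q | φ(107), i.e. q ∈ {2, 53}.
93^53 ≡ 106 (mod 107)  [q = 2: ≢ 1 ✓]
93^2 ≡ 89 (mod 107)  [q = 53: ≢ 1 ✓]
Every test exponent gives a nontrivial residue, hence 93 generates the full group.

Yes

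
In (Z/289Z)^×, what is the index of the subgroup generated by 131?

17

The order of 131 must divide φ(289) = φ(17^2) = 17·(17−1) = 272 = 2^4 · 17.
Divisors of 272: 1, 2, 4, 8, 16, 17, 34, 68, 136, 272.
Evaluate successive powers at the divisors of 272:
131^1 ≡ 131 (mod 289)
131^2 ≡ 110 (mod 289)
131^4 ≡ 251 (mod 289)
131^8 ≡ 288 (mod 289)
131^16 ≡ 1 (mod 289) ✓
The order of 131 is 16, so the subgroup it generates has 16 elements.
Index = |(Z/289Z)^×| / |⟨131⟩| = 272 / 16 = 17.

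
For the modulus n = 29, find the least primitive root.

2

φ(29) = 29 − 1 = 28 = 2^2 · 7.
g is a primitive root iff g^(28/q) ≢ 1 (mod 29) for each prime q ∈ {2, 7}.
g = 2: 2^14 ≡ 28; 2^4 ≡ 16 — none is 1, so 2 is a primitive root.
Hence the least primitive root of 29 is 2.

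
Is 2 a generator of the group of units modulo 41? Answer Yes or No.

No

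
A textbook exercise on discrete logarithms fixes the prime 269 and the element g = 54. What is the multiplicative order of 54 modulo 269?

67

ord(54) | φ(269) = 269 − 1 = 268 = 2^2 · 67.
Divisors of 268: 1, 2, 4, 67, 134, 268.
Test each divisor d:
54^1 ≡ 54 (mod 269)
54^2 ≡ 226 (mod 269)
54^4 ≡ 235 (mod 269)
54^67 ≡ 1 (mod 269) ✓
So ord_269(54) = 67.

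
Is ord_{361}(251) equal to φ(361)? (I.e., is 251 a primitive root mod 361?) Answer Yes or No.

φ(361) = φ(19^2) = 19·(19−1) = 342 = 2 · 3^2 · 19.
251 is a primitive root mod 361 iff 251^(φ(361)/q) ≢ 1 for every prime q | φ(361), i.e. q ∈ {2, 3, 19}.
251^171 ≡ 1 (mod 361)  [q = 2: ≡ 1 ✗]
251^114 ≡ 68 (mod 361)  [q = 3: ≢ 1 ✓]
251^18 ≡ 324 (mod 361)  [q = 19: ≢ 1 ✓]
The check at q = 2 fails, so 251 generates a proper subgroup.

No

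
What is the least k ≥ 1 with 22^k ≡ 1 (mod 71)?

By Lagrange's theorem, ord_71(22) divides φ(71) = 71 − 1 = 70 = 2 · 5 · 7.
Divisors of 70: 1, 2, 5, 7, 10, 14, 35, 70.
Check 22^d mod 71 for each divisor in increasing order:
22^1 ≡ 22 (mod 71)
22^2 ≡ 58 (mod 71)
22^5 ≡ 26 (mod 71)
22^7 ≡ 17 (mod 71)
22^10 ≡ 37 (mod 71)
22^14 ≡ 5 (mod 71)
22^35 ≡ 70 (mod 71)
22^70 ≡ 1 (mod 71) ✓
So ord_71(22) = 70.

70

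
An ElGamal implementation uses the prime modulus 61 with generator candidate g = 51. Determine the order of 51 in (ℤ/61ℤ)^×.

Since 51 ∈ (Z/61Z)^×, its order divides φ(61) = 61 − 1 = 60 = 2^2 · 3 · 5.
Divisors of 60: 1, 2, 3, 4, 5, 6, 10, 12, 15, 20, 30, 60.
Compute 51^d (mod 61) for the divisors d until we hit 1:
51^1 ≡ 51 (mod 61)
51^2 ≡ 39 (mod 61)
51^3 ≡ 37 (mod 61)
51^4 ≡ 57 (mod 61)
51^5 ≡ 40 (mod 61)
51^6 ≡ 27 (mod 61)
51^10 ≡ 14 (mod 61)
51^12 ≡ 58 (mod 61)
51^15 ≡ 11 (mod 61)
51^20 ≡ 13 (mod 61)
51^30 ≡ 60 (mod 61)
51^60 ≡ 1 (mod 61) ✓
Hence ord(51) = 60.

60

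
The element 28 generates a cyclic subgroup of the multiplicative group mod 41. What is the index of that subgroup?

ord(28) | φ(41) = 41 − 1 = 40 = 2^3 · 5.
Divisors of 40: 1, 2, 4, 5, 8, 10, 20, 40.
Compute 28^d (mod 41) for the divisors d until we hit 1:
28^1 ≡ 28 (mod 41)
28^2 ≡ 5 (mod 41)
28^4 ≡ 25 (mod 41)
28^5 ≡ 3 (mod 41)
28^8 ≡ 10 (mod 41)
28^10 ≡ 9 (mod 41)
28^20 ≡ 40 (mod 41)
28^40 ≡ 1 (mod 41) ✓
Thus |⟨28⟩| = ord(28) = 40.
The index is φ(41) / ord(28) = 40 / 40 = 1.

1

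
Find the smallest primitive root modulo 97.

5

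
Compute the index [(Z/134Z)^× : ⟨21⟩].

The order of 21 must divide φ(134) = φ(2)·φ(67) = 1·66 = 66 = 2 · 3 · 11.
Divisors of 66: 1, 2, 3, 6, 11, 22, 33, 66.
Check 21^d mod 134 for each divisor in increasing order:
21^1 ≡ 21 (mod 134)
21^2 ≡ 39 (mod 134)
21^3 ≡ 15 (mod 134)
21^6 ≡ 91 (mod 134)
21^11 ≡ 37 (mod 134)
21^22 ≡ 29 (mod 134)
21^33 ≡ 1 (mod 134) ✓
Thus |⟨21⟩| = ord(21) = 33.
[(Z/134Z)^× : ⟨21⟩] = 66/33 = 2.

2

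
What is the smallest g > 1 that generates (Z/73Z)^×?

5

φ(73) = 73 − 1 = 72 = 2^3 · 3^2.
Test candidates g = 2, 3, … against the prime factors q ∈ {2, 3} of φ(73): g is a generator iff g^(72/q) ≢ 1 for every such q.
g = 2: 2^36 ≡ 1 — hits 1, so not a primitive root.
g = 3: 3^36 ≡ 1 — hits 1, so not a primitive root.
g = 4: 4^36 ≡ 1 — hits 1, so not a primitive root.
g = 5: 5^36 ≡ 72; 5^24 ≡ 8 — none is 1, so 5 is a primitive root.
Hence the least primitive root of 73 is 5.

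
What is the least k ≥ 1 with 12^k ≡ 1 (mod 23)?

11

ord(12) | φ(23) = 23 − 1 = 22 = 2 · 11.
Divisors of 22: 1, 2, 11, 22.
Check 12^d mod 23 for each divisor in increasing order:
12^1 ≡ 12 (mod 23)
12^2 ≡ 6 (mod 23)
12^11 ≡ 1 (mod 23) ✓
The smallest such exponent is 11, so the order of 12 is 11.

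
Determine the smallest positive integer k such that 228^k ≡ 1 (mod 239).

ord(228) | φ(239) = 239 − 1 = 238 = 2 · 7 · 17.
Divisors of 238: 1, 2, 7, 14, 17, 34, 119, 238.
Test each divisor d:
228^1 ≡ 228
228^2 ≡ 121
228^7 ≡ 172
228^14 ≡ 187
228^17 ≡ 141
228^34 ≡ 44
228^119 ≡ 238
228^238 ≡ 1
Hence ord(228) = 238.

238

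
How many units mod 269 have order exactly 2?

1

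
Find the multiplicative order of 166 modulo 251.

250

By Lagrange's theorem, ord_251(166) divides φ(251) = 251 − 1 = 250 = 2 · 5^3.
Divisors of 250: 1, 2, 5, 10, 25, 50, 125, 250.
Test each divisor d:
166^1 ≡ 166 (mod 251)
166^2 ≡ 197 (mod 251)
166^5 ≡ 128 (mod 251)
166^10 ≡ 69 (mod 251)
166^25 ≡ 231 (mod 251)
166^50 ≡ 149 (mod 251)
166^125 ≡ 250 (mod 251)
166^250 ≡ 1 (mod 251) ✓
The smallest such exponent is 250, so the order of 166 is 250.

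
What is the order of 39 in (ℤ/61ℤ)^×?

30

ord(39) | φ(61) = 61 − 1 = 60 = 2^2 · 3 · 5.
Divisors of 60: 1, 2, 3, 4, 5, 6, 10, 12, 15, 20, 30, 60.
Compute 39^d (mod 61) for the divisors d until we hit 1:
39^1 ≡ 39
39^2 ≡ 57
39^3 ≡ 27
39^4 ≡ 16
39^5 ≡ 14
39^6 ≡ 58
39^10 ≡ 13
39^12 ≡ 9
39^15 ≡ 60
39^20 ≡ 47
39^30 ≡ 1
Hence ord(39) = 30.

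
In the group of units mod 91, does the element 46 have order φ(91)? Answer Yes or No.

No

91 = 7 · 13 is a product of two distinct odd primes, so (Z/91Z)^× ≅ (Z/7Z)^× × (Z/13Z)^× is not cyclic.
No primitive root modulo 91 exists; in particular 46 is not one.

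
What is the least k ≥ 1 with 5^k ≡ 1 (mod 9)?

6

The order of 5 must divide φ(9) = φ(3^2) = 3·(3−1) = 6 = 2 · 3.
Divisors of 6: 1, 2, 3, 6.
Compute 5^d (mod 9) for the divisors d until we hit 1:
5^1 ≡ 5
5^2 ≡ 7
5^3 ≡ 8
5^6 ≡ 1
The smallest such exponent is 6, so the order of 5 is 6.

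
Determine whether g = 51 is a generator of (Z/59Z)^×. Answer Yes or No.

φ(59) = 59 − 1 = 58 = 2 · 29.
An element g generates (Z/59Z)^× iff g^(58/q) ≢ 1 (mod 59) for each prime q ∈ {2, 29}.
51^29 ≡ 1 (mod 59)  [q = 2: ≡ 1 ✗]
51^2 ≡ 5 (mod 59)  [q = 29: ≢ 1 ✓]
The check at q = 2 fails, so 51 generates a proper subgroup.

No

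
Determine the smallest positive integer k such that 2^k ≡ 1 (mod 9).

The order of 2 must divide φ(9) = φ(3^2) = 3·(3−1) = 6 = 2 · 3.
Divisors of 6: 1, 2, 3, 6.
Test each divisor d:
2^1 ≡ 2 (mod 9)
2^2 ≡ 4 (mod 9)
2^3 ≡ 8 (mod 9)
2^6 ≡ 1 (mod 9) ✓
So ord_9(2) = 6.

6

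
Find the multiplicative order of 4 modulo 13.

6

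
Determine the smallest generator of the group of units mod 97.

5

φ(97) = 97 − 1 = 96 = 2^5 · 3.
Test candidates g = 2, 3, … against the prime factors q ∈ {2, 3} of φ(97): g is a generator iff g^(96/q) ≢ 1 for every such q.
g = 2: 2^48 ≡ 1 — hits 1, so not a primitive root.
g = 3: 3^48 ≡ 1 — hits 1, so not a primitive root.
g = 4: 4^48 ≡ 1 — hits 1, so not a primitive root.
g = 5: 5^48 ≡ 96; 5^32 ≡ 35 — none is 1, so 5 is a primitive root.
Hence the least primitive root of 97 is 5.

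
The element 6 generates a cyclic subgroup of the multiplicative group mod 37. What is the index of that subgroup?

By Lagrange's theorem, ord_37(6) divides φ(37) = 37 − 1 = 36 = 2^2 · 3^2.
Divisors of 36: 1, 2, 3, 4, 6, 9, 12, 18, 36.
Evaluate successive powers at the divisors of 36:
6^1 ≡ 6 (mod 37)
6^2 ≡ 36 (mod 37)
6^3 ≡ 31 (mod 37)
6^4 ≡ 1 (mod 37) ✓
So ord_37(6) = 4, hence |⟨6⟩| = 4.
Index = |(Z/37Z)^×| / |⟨6⟩| = 36 / 4 = 9.

9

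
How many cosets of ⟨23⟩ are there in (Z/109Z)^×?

3

ord(23) | φ(109) = 109 − 1 = 108 = 2^2 · 3^3.
Divisors of 108: 1, 2, 3, 4, 6, 9, 12, 18, 27, 36, 54, 108.
Compute 23^d (mod 109) for the divisors d until we hit 1:
23^1 ≡ 23 (mod 109)
23^2 ≡ 93 (mod 109)
23^3 ≡ 68 (mod 109)
23^4 ≡ 38 (mod 109)
23^6 ≡ 46 (mod 109)
23^9 ≡ 76 (mod 109)
23^12 ≡ 45 (mod 109)
23^18 ≡ 108 (mod 109)
23^27 ≡ 33 (mod 109)
23^36 ≡ 1 (mod 109) ✓
Thus |⟨23⟩| = ord(23) = 36.
The index is φ(109) / ord(23) = 108 / 36 = 3.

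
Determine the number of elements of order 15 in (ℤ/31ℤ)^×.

8

φ(31) = 31 − 1 = 30 = 2 · 3 · 5.
In a cyclic group of order 30, there are φ(d) elements of order d for each divisor d of 30, and zero for non-divisors.
15 = 3 · 5 divides 30, and φ(15) = 8.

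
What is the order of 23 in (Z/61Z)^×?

20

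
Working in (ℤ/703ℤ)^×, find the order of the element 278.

36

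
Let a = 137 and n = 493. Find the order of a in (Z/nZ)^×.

28

ord(137) | φ(493) = φ(17·29) = (17−1)·(29−1) = 16·28 = 448 = 2^6 · 7.
Divisors of 448: 1, 2, 4, 7, 8, 14, 16, 28, 32, 56, 64, 112, 224, 448.
Evaluate successive powers at the divisors of 448:
137^1 ≡ 137
137^2 ≡ 35
137^4 ≡ 239
137^7 ≡ 273
137^8 ≡ 426
137^14 ≡ 86
137^16 ≡ 52
137^28 ≡ 1
The smallest such exponent is 28, so the order of 137 is 28.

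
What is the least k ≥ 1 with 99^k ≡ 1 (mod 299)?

Since 99 ∈ (Z/299Z)^×, its order divides φ(299) = φ(13·23) = (13−1)·(23−1) = 12·22 = 264 = 2^3 · 3 · 11.
Divisors of 264: 1, 2, 3, 4, 6, 8, 11, 12, 22, 24, 33, 44, 66, 88, 132, 264.
Compute 99^d (mod 299) for the divisors d until we hit 1:
99^1 ≡ 99
99^2 ≡ 233
99^3 ≡ 44
99^4 ≡ 170
99^6 ≡ 142
99^8 ≡ 196
99^11 ≡ 252
99^12 ≡ 131
99^22 ≡ 116
99^24 ≡ 118
99^33 ≡ 229
99^44 ≡ 1
Hence ord(99) = 44.

44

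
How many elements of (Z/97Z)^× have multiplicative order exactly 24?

φ(97) = 97 − 1 = 96 = 2^5 · 3.
Since (Z/97Z)^× is cyclic of order 96, the number of elements of order d is φ(d) when d | 96 and 0 otherwise.
24 = 2^3 · 3 divides 96, and φ(24) = 8.

8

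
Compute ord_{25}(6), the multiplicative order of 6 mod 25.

5

The order of 6 must divide φ(25) = φ(5^2) = 5·(5−1) = 20 = 2^2 · 5.
Divisors of 20: 1, 2, 4, 5, 10, 20.
Test each divisor d:
6^1 ≡ 6
6^2 ≡ 11
6^4 ≡ 21
6^5 ≡ 1
The smallest such exponent is 5, so the order of 6 is 5.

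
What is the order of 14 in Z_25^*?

10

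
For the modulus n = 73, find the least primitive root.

5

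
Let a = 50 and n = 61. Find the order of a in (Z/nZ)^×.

By Lagrange's theorem, ord_61(50) divides φ(61) = 61 − 1 = 60 = 2^2 · 3 · 5.
Divisors of 60: 1, 2, 3, 4, 5, 6, 10, 12, 15, 20, 30, 60.
Check 50^d mod 61 for each divisor in increasing order:
50^1 ≡ 50 (mod 61)
50^2 ≡ 60 (mod 61)
50^3 ≡ 11 (mod 61)
50^4 ≡ 1 (mod 61) ✓
Therefore the multiplicative order of 50 modulo 61 is 4.

4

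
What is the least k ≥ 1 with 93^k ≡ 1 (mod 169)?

By Lagrange's theorem, ord_169(93) divides φ(169) = φ(13^2) = 13·(13−1) = 156 = 2^2 · 3 · 13.
Divisors of 156: 1, 2, 3, 4, 6, 12, 13, 26, 39, 52, 78, 156.
Test each divisor d:
93^1 ≡ 93
93^2 ≡ 30
93^3 ≡ 86
93^4 ≡ 55
93^6 ≡ 129
93^12 ≡ 79
93^13 ≡ 80
93^26 ≡ 147
93^39 ≡ 99
93^52 ≡ 146
93^78 ≡ 168
93^156 ≡ 1
So ord_169(93) = 156.

156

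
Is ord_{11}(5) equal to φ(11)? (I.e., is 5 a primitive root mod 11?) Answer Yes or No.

No

φ(11) = 11 − 1 = 10 = 2 · 5.
An element g generates (Z/11Z)^× iff g^(10/q) ≢ 1 (mod 11) for each prime q ∈ {2, 5}.
5^5 ≡ 1 (mod 11)  [q = 2: ≡ 1 ✗]
5^2 ≡ 3 (mod 11)  [q = 5: ≢ 1 ✓]
The check at q = 2 fails, so 5 generates a proper subgroup.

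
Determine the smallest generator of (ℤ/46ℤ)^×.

5

φ(46) = φ(2)·φ(23) = 1·22 = 22 = 2 · 11.
Test candidates g = 2, 3, … against the prime factors q ∈ {2, 11} of φ(46): g is a generator iff g^(22/q) ≢ 1 for every such q.
g = 2: gcd(2, 46) = 2 > 1, not a unit — skip.
g = 3: 3^11 ≡ 1 — hits 1, so not a primitive root.
g = 4: gcd(4, 46) = 2 > 1, not a unit — skip.
g = 5: 5^11 ≡ 45; 5^2 ≡ 25 — none is 1, so 5 is a primitive root.
Hence the least primitive root of 46 is 5.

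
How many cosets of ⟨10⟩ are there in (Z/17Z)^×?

ord(10) | φ(17) = 17 − 1 = 16 = 2^4.
Divisors of 16: 1, 2, 4, 8, 16.
Test each divisor d:
10^1 ≡ 10 (mod 17)
10^2 ≡ 15 (mod 17)
10^4 ≡ 4 (mod 17)
10^8 ≡ 16 (mod 17)
10^16 ≡ 1 (mod 17) ✓
The order of 10 is 16, so the subgroup it generates has 16 elements.
Index = |(Z/17Z)^×| / |⟨10⟩| = 16 / 16 = 1.

1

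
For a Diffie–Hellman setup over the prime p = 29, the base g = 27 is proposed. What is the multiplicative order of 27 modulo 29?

ord(27) | φ(29) = 29 − 1 = 28 = 2^2 · 7.
Divisors of 28: 1, 2, 4, 7, 14, 28.
Evaluate successive powers at the divisors of 28:
27^1 ≡ 27 (mod 29)
27^2 ≡ 4 (mod 29)
27^4 ≡ 16 (mod 29)
27^7 ≡ 17 (mod 29)
27^14 ≡ 28 (mod 29)
27^28 ≡ 1 (mod 29) ✓
So ord_29(27) = 28.

28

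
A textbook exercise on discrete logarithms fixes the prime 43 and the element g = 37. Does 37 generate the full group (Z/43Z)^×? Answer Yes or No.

No

φ(43) = 43 − 1 = 42 = 2 · 3 · 7.
It suffices to check that the order of 37 is not a proper divisor of 42: compute 37^(42/q) for q ∈ {2, 3, 7}.
37^21 ≡ 42 (mod 43)  [q = 2: ≢ 1 ✓]
37^14 ≡ 36 (mod 43)  [q = 3: ≢ 1 ✓]
37^6 ≡ 1 (mod 43)  [q = 7: ≡ 1 ✗]
Since 37^6 ≡ 1, the order of 37 divides 6 < 42, so 37 is not a primitive root.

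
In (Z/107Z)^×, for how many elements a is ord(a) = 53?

52

φ(107) = 107 − 1 = 106 = 2 · 53.
In a cyclic group of order 106, there are φ(d) elements of order d for each divisor d of 106, and zero for non-divisors.
53 | 106, and φ(53) = 53 − 1 = 52.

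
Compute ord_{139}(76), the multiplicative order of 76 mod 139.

46

The order of 76 must divide φ(139) = 139 − 1 = 138 = 2 · 3 · 23.
Divisors of 138: 1, 2, 3, 6, 23, 46, 69, 138.
Compute 76^d (mod 139) for the divisors d until we hit 1:
76^1 ≡ 76 (mod 139)
76^2 ≡ 77 (mod 139)
76^3 ≡ 14 (mod 139)
76^6 ≡ 57 (mod 139)
76^23 ≡ 138 (mod 139)
76^46 ≡ 1 (mod 139) ✓
The smallest such exponent is 46, so the order of 76 is 46.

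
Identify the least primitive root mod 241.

7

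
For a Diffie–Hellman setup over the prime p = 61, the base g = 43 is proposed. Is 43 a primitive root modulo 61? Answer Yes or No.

φ(61) = 61 − 1 = 60 = 2^2 · 3 · 5.
It suffices to check that the order of 43 is not a proper divisor of 60: compute 43^(60/q) for q ∈ {2, 3, 5}.
43^30 ≡ 60 (mod 61)  [q = 2: ≢ 1 ✓]
43^20 ≡ 47 (mod 61)  [q = 3: ≢ 1 ✓]
43^12 ≡ 58 (mod 61)  [q = 5: ≢ 1 ✓]
All checks pass, so 43 has order 60 and is a primitive root modulo 61.

Yes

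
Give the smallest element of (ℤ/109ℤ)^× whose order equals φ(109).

6

φ(109) = 109 − 1 = 108 = 2^2 · 3^3.
Test candidates g = 2, 3, … against the prime factors q ∈ {2, 3} of φ(109): g is a generator iff g^(108/q) ≢ 1 for every such q.
g = 2: 2^54 ≡ 108; 2^36 ≡ 1 — hits 1, so not a primitive root.
g = 3: 3^54 ≡ 1 — hits 1, so not a primitive root.
g = 4: 4^54 ≡ 1 — hits 1, so not a primitive root.
g = 5: 5^54 ≡ 1 — hits 1, so not a primitive root.
g = 6: 6^54 ≡ 108; 6^36 ≡ 63 — none is 1, so 6 is a primitive root.
Hence the least primitive root of 109 is 6.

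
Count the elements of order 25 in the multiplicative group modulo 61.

0

φ(61) = 61 − 1 = 60 = 2^2 · 3 · 5.
(Z/61Z)^× is cyclic (|G| = 60); a cyclic group of order m has exactly φ(d) elements of each order d | m, and none otherwise.
Since 25 ∤ 60, the count is 0.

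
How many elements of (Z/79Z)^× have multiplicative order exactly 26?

12

φ(79) = 79 − 1 = 78 = 2 · 3 · 13.
In a cyclic group of order 78, there are φ(d) elements of order d for each divisor d of 78, and zero for non-divisors.
26 = 2 · 13 divides 78, and φ(26) = 12.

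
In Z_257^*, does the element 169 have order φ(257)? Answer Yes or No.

No

φ(257) = 257 − 1 = 256 = 2^8.
Test 169^(256/q) mod 257 for each prime factor q of 256:
169^128 ≡ 1 (mod 257)  [q = 2: ≡ 1 ✗]
169^128 ≡ 1 shows ord(169) | 128, strictly less than φ(257); not a primitive root.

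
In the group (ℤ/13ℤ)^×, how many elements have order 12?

4

φ(13) = 13 − 1 = 12 = 2^2 · 3.
Since (Z/13Z)^× is cyclic of order 12, the number of elements of order d is φ(d) when d | 12 and 0 otherwise.
12 = 2^2 · 3 divides 12, and φ(12) = 4.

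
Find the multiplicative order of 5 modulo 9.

6

ord(5) | φ(9) = φ(3^2) = 3·(3−1) = 6 = 2 · 3.
Divisors of 6: 1, 2, 3, 6.
Test each divisor d:
5^1 ≡ 5 (mod 9)
5^2 ≡ 7 (mod 9)
5^3 ≡ 8 (mod 9)
5^6 ≡ 1 (mod 9) ✓
The smallest such exponent is 6, so the order of 5 is 6.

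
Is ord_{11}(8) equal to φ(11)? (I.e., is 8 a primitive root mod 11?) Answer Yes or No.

Yes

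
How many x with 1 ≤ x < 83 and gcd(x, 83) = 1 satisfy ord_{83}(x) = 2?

1

φ(83) = 83 − 1 = 82 = 2 · 41.
Since (Z/83Z)^× is cyclic of order 82, the number of elements of order d is φ(d) when d | 82 and 0 otherwise.
2 | 82, and φ(2) = 2 − 1 = 1.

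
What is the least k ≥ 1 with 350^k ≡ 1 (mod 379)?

The order of 350 must divide φ(379) = 379 − 1 = 378 = 2 · 3^3 · 7.
Divisors of 378: 1, 2, 3, 6, 7, 9, 14, 18, 21, 27, 42, 54, 63, 126, 189, 378.
Evaluate successive powers at the divisors of 378:
350^1 ≡ 350 (mod 379)
350^2 ≡ 83 (mod 379)
350^3 ≡ 246 (mod 379)
350^6 ≡ 255 (mod 379)
350^7 ≡ 185 (mod 379)
350^9 ≡ 195 (mod 379)
350^14 ≡ 115 (mod 379)
350^18 ≡ 125 (mod 379)
350^21 ≡ 51 (mod 379)
350^27 ≡ 119 (mod 379)
350^42 ≡ 327 (mod 379)
350^54 ≡ 138 (mod 379)
350^63 ≡ 1 (mod 379) ✓
Therefore the multiplicative order of 350 modulo 379 is 63.

63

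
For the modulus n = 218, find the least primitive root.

φ(218) = φ(2)·φ(109) = 1·108 = 108 = 2^2 · 3^3.
Test candidates g = 2, 3, … against the prime factors q ∈ {2, 3} of φ(218): g is a generator iff g^(108/q) ≢ 1 for every such q.
g = 2: gcd(2, 218) = 2 > 1, not a unit — skip.
g = 3: 3^54 ≡ 1 — hits 1, so not a primitive root.
g = 4: gcd(4, 218) = 2 > 1, not a unit — skip.
g = 5: 5^54 ≡ 1 — hits 1, so not a primitive root.
g = 6: gcd(6, 218) = 2 > 1, not a unit — skip.
g = 7: 7^54 ≡ 1 — hits 1, so not a primitive root.
g = 8: gcd(8, 218) = 2 > 1, not a unit — skip.
g = 9: 9^54 ≡ 1 — hits 1, so not a primitive root.
g = 10: gcd(10, 218) = 2 > 1, not a unit — skip.
g = 11: 11^54 ≡ 217; 11^36 ≡ 45 — none is 1, so 11 is a primitive root.
Hence the least primitive root of 218 is 11.

11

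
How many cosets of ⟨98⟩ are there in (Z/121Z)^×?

5

ord(98) | φ(121) = φ(11^2) = 11·(11−1) = 110 = 2 · 5 · 11.
Divisors of 110: 1, 2, 5, 10, 11, 22, 55, 110.
Check 98^d mod 121 for each divisor in increasing order:
98^1 ≡ 98 (mod 121)
98^2 ≡ 45 (mod 121)
98^5 ≡ 10 (mod 121)
98^10 ≡ 100 (mod 121)
98^11 ≡ 120 (mod 121)
98^22 ≡ 1 (mod 121) ✓
Thus |⟨98⟩| = ord(98) = 22.
[(Z/121Z)^× : ⟨98⟩] = 110/22 = 5.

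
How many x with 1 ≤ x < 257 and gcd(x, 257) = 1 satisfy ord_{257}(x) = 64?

32

φ(257) = 257 − 1 = 256 = 2^8.
(Z/257Z)^× is cyclic (|G| = 256); a cyclic group of order m has exactly φ(d) elements of each order d | m, and none otherwise.
64 = 2^6 divides 256, and φ(64) = 32.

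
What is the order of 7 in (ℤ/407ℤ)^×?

Since 7 ∈ (Z/407Z)^×, its order divides φ(407) = φ(11·37) = (11−1)·(37−1) = 10·36 = 360 = 2^3 · 3^2 · 5.
Divisors of 360: 1, 2, 3, 4, 5, 6, 8, 9, 10, 12, 15, 18, 20, 24, 30, 36, 40, 45, 60, 72, 90, 120, 180, 360.
Compute 7^d (mod 407) for the divisors d until we hit 1:
7^1 ≡ 7
7^2 ≡ 49
7^3 ≡ 343
7^4 ≡ 366
7^5 ≡ 120
7^6 ≡ 26
7^8 ≡ 53
7^9 ≡ 371
7^10 ≡ 155
7^12 ≡ 269
7^15 ≡ 285
7^18 ≡ 75
7^20 ≡ 12
7^24 ≡ 322
7^30 ≡ 232
7^36 ≡ 334
7^40 ≡ 144
7^45 ≡ 186
7^60 ≡ 100
7^72 ≡ 38
7^90 ≡ 1
The smallest such exponent is 90, so the order of 7 is 90.

90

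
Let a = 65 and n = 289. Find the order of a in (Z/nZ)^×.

16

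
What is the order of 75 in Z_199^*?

By Lagrange's theorem, ord_199(75) divides φ(199) = 199 − 1 = 198 = 2 · 3^2 · 11.
Divisors of 198: 1, 2, 3, 6, 9, 11, 18, 22, 33, 66, 99, 198.
Check 75^d mod 199 for each divisor in increasing order:
75^1 ≡ 75
75^2 ≡ 53
75^3 ≡ 194
75^6 ≡ 25
75^9 ≡ 74
75^11 ≡ 141
75^18 ≡ 103
75^22 ≡ 180
75^33 ≡ 107
75^66 ≡ 106
75^99 ≡ 198
75^198 ≡ 1
Therefore the multiplicative order of 75 modulo 199 is 198.

198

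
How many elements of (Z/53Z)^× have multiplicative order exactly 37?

φ(53) = 53 − 1 = 52 = 2^2 · 13.
(Z/53Z)^× is cyclic (|G| = 52); a cyclic group of order m has exactly φ(d) elements of each order d | m, and none otherwise.
Since 37 ∤ 52, the count is 0.

0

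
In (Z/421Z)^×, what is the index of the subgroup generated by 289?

4

ord(289) | φ(421) = 421 − 1 = 420 = 2^2 · 3 · 5 · 7.
Divisors of 420: 1, 2, 3, 4, 5, 6, 7, 10, 12, 14, 15, 20, 21, 28, 30, 35, 42, 60, 70, 84, 105, 140, 210, 420.
Check 289^d mod 421 for each divisor in increasing order:
289^1 ≡ 289 (mod 421)
289^2 ≡ 163 (mod 421)
289^3 ≡ 376 (mod 421)
289^4 ≡ 46 (mod 421)
289^5 ≡ 243 (mod 421)
289^6 ≡ 341 (mod 421)
289^7 ≡ 35 (mod 421)
289^10 ≡ 109 (mod 421)
289^12 ≡ 85 (mod 421)
289^14 ≡ 383 (mod 421)
289^15 ≡ 385 (mod 421)
289^20 ≡ 93 (mod 421)
289^21 ≡ 354 (mod 421)
289^28 ≡ 181 (mod 421)
289^30 ≡ 33 (mod 421)
289^35 ≡ 20 (mod 421)
289^42 ≡ 279 (mod 421)
289^60 ≡ 247 (mod 421)
289^70 ≡ 400 (mod 421)
289^84 ≡ 377 (mod 421)
289^105 ≡ 1 (mod 421) ✓
Thus |⟨289⟩| = ord(289) = 105.
[(Z/421Z)^× : ⟨289⟩] = 420/105 = 4.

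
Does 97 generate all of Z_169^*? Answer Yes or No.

φ(169) = φ(13^2) = 13·(13−1) = 156 = 2^2 · 3 · 13.
It suffices to check that the order of 97 is not a proper divisor of 156: compute 97^(156/q) for q ∈ {2, 3, 13}.
97^78 ≡ 168 (mod 169)  [q = 2: ≢ 1 ✓]
97^52 ≡ 22 (mod 169)  [q = 3: ≢ 1 ✓]
97^12 ≡ 157 (mod 169)  [q = 13: ≢ 1 ✓]
All checks pass, so 97 has order 156 and is a primitive root modulo 169.

Yes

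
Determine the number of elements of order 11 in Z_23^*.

φ(23) = 23 − 1 = 22 = 2 · 11.
Since (Z/23Z)^× is cyclic of order 22, the number of elements of order d is φ(d) when d | 22 and 0 otherwise.
11 | 22, and φ(11) = 11 − 1 = 10.

10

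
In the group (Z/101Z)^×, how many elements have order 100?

40

φ(101) = 101 − 1 = 100 = 2^2 · 5^2.
(Z/101Z)^× is cyclic (|G| = 100); a cyclic group of order m has exactly φ(d) elements of each order d | m, and none otherwise.
100 = 2^2 · 5^2 divides 100, and φ(100) = 40.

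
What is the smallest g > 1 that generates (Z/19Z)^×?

2

φ(19) = 19 − 1 = 18 = 2 · 3^2.
g is a primitive root iff g^(18/q) ≢ 1 (mod 19) for each prime q ∈ {2, 3}.
g = 2: 2^9 ≡ 18; 2^6 ≡ 7 — none is 1, so 2 is a primitive root.
The smallest primitive root modulo 19 is 2.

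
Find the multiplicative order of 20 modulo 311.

By Lagrange's theorem, ord_311(20) divides φ(311) = 311 − 1 = 310 = 2 · 5 · 31.
Divisors of 310: 1, 2, 5, 10, 31, 62, 155, 310.
Evaluate successive powers at the divisors of 310:
20^1 ≡ 20
20^2 ≡ 89
20^5 ≡ 121
20^10 ≡ 24
20^31 ≡ 1
The smallest such exponent is 31, so the order of 20 is 31.

31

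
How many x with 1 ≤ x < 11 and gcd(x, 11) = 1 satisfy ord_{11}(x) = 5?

4

φ(11) = 11 − 1 = 10 = 2 · 5.
In a cyclic group of order 10, there are φ(d) elements of order d for each divisor d of 10, and zero for non-divisors.
5 | 10, and φ(5) = 5 − 1 = 4.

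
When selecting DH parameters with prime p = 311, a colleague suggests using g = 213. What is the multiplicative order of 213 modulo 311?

By Lagrange's theorem, ord_311(213) divides φ(311) = 311 − 1 = 310 = 2 · 5 · 31.
Divisors of 310: 1, 2, 5, 10, 31, 62, 155, 310.
Compute 213^d (mod 311) for the divisors d until we hit 1:
213^1 ≡ 213 (mod 311)
213^2 ≡ 274 (mod 311)
213^5 ≡ 190 (mod 311)
213^10 ≡ 24 (mod 311)
213^31 ≡ 275 (mod 311)
213^62 ≡ 52 (mod 311)
213^155 ≡ 310 (mod 311)
213^310 ≡ 1 (mod 311) ✓
So ord_311(213) = 310.

310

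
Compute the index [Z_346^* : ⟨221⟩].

1

ord(221) | φ(346) = φ(2)·φ(173) = 1·172 = 172 = 2^2 · 43.
Divisors of 172: 1, 2, 4, 43, 86, 172.
Check 221^d mod 346 for each divisor in increasing order:
221^1 ≡ 221
221^2 ≡ 55
221^4 ≡ 257
221^43 ≡ 93
221^86 ≡ 345
221^172 ≡ 1
Thus |⟨221⟩| = ord(221) = 172.
The index is φ(346) / ord(221) = 172 / 172 = 1.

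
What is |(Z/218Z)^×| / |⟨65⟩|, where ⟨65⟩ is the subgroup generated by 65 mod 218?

By Lagrange's theorem, ord_218(65) divides φ(218) = φ(2)·φ(109) = 1·108 = 108 = 2^2 · 3^3.
Divisors of 108: 1, 2, 3, 4, 6, 9, 12, 18, 27, 36, 54, 108.
Evaluate successive powers at the divisors of 108:
65^1 ≡ 65 (mod 218)
65^2 ≡ 83 (mod 218)
65^3 ≡ 163 (mod 218)
65^4 ≡ 131 (mod 218)
65^6 ≡ 191 (mod 218)
65^9 ≡ 177 (mod 218)
65^12 ≡ 75 (mod 218)
65^18 ≡ 155 (mod 218)
65^27 ≡ 185 (mod 218)
65^36 ≡ 45 (mod 218)
65^54 ≡ 217 (mod 218)
65^108 ≡ 1 (mod 218) ✓
So ord_218(65) = 108, hence |⟨65⟩| = 108.
[(Z/218Z)^× : ⟨65⟩] = 108/108 = 1.

1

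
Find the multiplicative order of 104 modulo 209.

By Lagrange's theorem, ord_209(104) divides φ(209) = φ(11·19) = (11−1)·(19−1) = 10·18 = 180 = 2^2 · 3^2 · 5.
Divisors of 180: 1, 2, 3, 4, 5, 6, 9, 10, 12, 15, 18, 20, 30, 36, 45, 60, 90, 180.
Compute 104^d (mod 209) for the divisors d until we hit 1:
104^1 ≡ 104 (mod 209)
104^2 ≡ 157 (mod 209)
104^3 ≡ 26 (mod 209)
104^4 ≡ 196 (mod 209)
104^5 ≡ 111 (mod 209)
104^6 ≡ 49 (mod 209)
104^9 ≡ 20 (mod 209)
104^10 ≡ 199 (mod 209)
104^12 ≡ 102 (mod 209)
104^15 ≡ 144 (mod 209)
104^18 ≡ 191 (mod 209)
104^20 ≡ 100 (mod 209)
104^30 ≡ 45 (mod 209)
104^36 ≡ 115 (mod 209)
104^45 ≡ 1 (mod 209) ✓
Hence ord(104) = 45.

45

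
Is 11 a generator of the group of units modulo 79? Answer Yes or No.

φ(79) = 79 − 1 = 78 = 2 · 3 · 13.
11 is a primitive root mod 79 iff 11^(φ(79)/q) ≢ 1 for every prime q | φ(79), i.e. q ∈ {2, 3, 13}.
11^39 ≡ 1 (mod 79)  [q = 2: ≡ 1 ✗]
11^26 ≡ 55 (mod 79)  [q = 3: ≢ 1 ✓]
11^6 ≡ 65 (mod 79)  [q = 13: ≢ 1 ✓]
11^39 ≡ 1 shows ord(11) | 39, strictly less than φ(79); not a primitive root.

No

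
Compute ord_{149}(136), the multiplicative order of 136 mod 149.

148

ord(136) | φ(149) = 149 − 1 = 148 = 2^2 · 37.
Divisors of 148: 1, 2, 4, 37, 74, 148.
Compute 136^d (mod 149) for the divisors d until we hit 1:
136^1 ≡ 136 (mod 149)
136^2 ≡ 20 (mod 149)
136^4 ≡ 102 (mod 149)
136^37 ≡ 44 (mod 149)
136^74 ≡ 148 (mod 149)
136^148 ≡ 1 (mod 149) ✓
Hence ord(136) = 148.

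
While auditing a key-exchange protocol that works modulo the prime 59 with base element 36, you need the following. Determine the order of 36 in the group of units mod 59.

The order of 36 must divide φ(59) = 59 − 1 = 58 = 2 · 29.
Divisors of 58: 1, 2, 29, 58.
Check 36^d mod 59 for each divisor in increasing order:
36^1 ≡ 36
36^2 ≡ 57
36^29 ≡ 1
So ord_59(36) = 29.

29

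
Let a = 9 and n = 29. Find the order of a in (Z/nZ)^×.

14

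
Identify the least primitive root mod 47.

5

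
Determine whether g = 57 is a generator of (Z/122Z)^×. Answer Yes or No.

No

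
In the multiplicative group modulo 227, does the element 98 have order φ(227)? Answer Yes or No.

Yes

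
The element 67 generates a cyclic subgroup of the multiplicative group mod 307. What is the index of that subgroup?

1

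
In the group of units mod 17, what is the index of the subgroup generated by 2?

2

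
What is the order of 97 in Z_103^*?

By Lagrange's theorem, ord_103(97) divides φ(103) = 103 − 1 = 102 = 2 · 3 · 17.
Divisors of 102: 1, 2, 3, 6, 17, 34, 51, 102.
Test each divisor d:
97^1 ≡ 97 (mod 103)
97^2 ≡ 36 (mod 103)
97^3 ≡ 93 (mod 103)
97^6 ≡ 100 (mod 103)
97^17 ≡ 56 (mod 103)
97^34 ≡ 46 (mod 103)
97^51 ≡ 1 (mod 103) ✓
So ord_103(97) = 51.

51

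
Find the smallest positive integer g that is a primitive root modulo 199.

3

φ(199) = 199 − 1 = 198 = 2 · 3^2 · 11.
g is a primitive root iff g^(198/q) ≢ 1 (mod 199) for each prime q ∈ {2, 3, 11}.
g = 2: 2^99 ≡ 1 — hits 1, so not a primitive root.
g = 3: 3^99 ≡ 198; 3^66 ≡ 106; 3^18 ≡ 125 — none is 1, so 3 is a primitive root.
So 3 is the smallest generator of (Z/199Z)^×.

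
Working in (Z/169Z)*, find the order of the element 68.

39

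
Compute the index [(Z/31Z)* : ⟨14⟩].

The order of 14 must divide φ(31) = 31 − 1 = 30 = 2 · 3 · 5.
Divisors of 30: 1, 2, 3, 5, 6, 10, 15, 30.
Compute 14^d (mod 31) for the divisors d until we hit 1:
14^1 ≡ 14
14^2 ≡ 10
14^3 ≡ 16
14^5 ≡ 5
14^6 ≡ 8
14^10 ≡ 25
14^15 ≡ 1
The order of 14 is 15, so the subgroup it generates has 15 elements.
Index = |(Z/31Z)^×| / |⟨14⟩| = 30 / 15 = 2.

2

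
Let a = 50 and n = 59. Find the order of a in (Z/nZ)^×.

ord(50) | φ(59) = 59 − 1 = 58 = 2 · 29.
Divisors of 58: 1, 2, 29, 58.
Test each divisor d:
50^1 ≡ 50
50^2 ≡ 22
50^29 ≡ 58
50^58 ≡ 1
The smallest such exponent is 58, so the order of 50 is 58.

58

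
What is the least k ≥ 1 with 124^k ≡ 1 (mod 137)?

ord(124) | φ(137) = 137 − 1 = 136 = 2^3 · 17.
Divisors of 136: 1, 2, 4, 8, 17, 34, 68, 136.
Evaluate successive powers at the divisors of 136:
124^1 ≡ 124 (mod 137)
124^2 ≡ 32 (mod 137)
124^4 ≡ 65 (mod 137)
124^8 ≡ 115 (mod 137)
124^17 ≡ 10 (mod 137)
124^34 ≡ 100 (mod 137)
124^68 ≡ 136 (mod 137)
124^136 ≡ 1 (mod 137) ✓
Therefore the multiplicative order of 124 modulo 137 is 136.

136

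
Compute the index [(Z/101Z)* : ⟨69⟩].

The order of 69 must divide φ(101) = 101 − 1 = 100 = 2^2 · 5^2.
Divisors of 100: 1, 2, 4, 5, 10, 20, 25, 50, 100.
Evaluate successive powers at the divisors of 100:
69^1 ≡ 69 (mod 101)
69^2 ≡ 14 (mod 101)
69^4 ≡ 95 (mod 101)
69^5 ≡ 91 (mod 101)
69^10 ≡ 100 (mod 101)
69^20 ≡ 1 (mod 101) ✓
So ord_101(69) = 20, hence |⟨69⟩| = 20.
The index is φ(101) / ord(69) = 100 / 20 = 5.

5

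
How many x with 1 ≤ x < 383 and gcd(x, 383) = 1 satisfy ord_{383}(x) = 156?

φ(383) = 383 − 1 = 382 = 2 · 191.
(Z/383Z)^× is cyclic (|G| = 382); a cyclic group of order m has exactly φ(d) elements of each order d | m, and none otherwise.
Since 156 ∤ 382, the count is 0.

0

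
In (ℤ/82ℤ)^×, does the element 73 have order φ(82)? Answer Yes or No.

No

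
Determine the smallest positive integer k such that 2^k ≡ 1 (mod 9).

6

By Lagrange's theorem, ord_9(2) divides φ(9) = φ(3^2) = 3·(3−1) = 6 = 2 · 3.
Divisors of 6: 1, 2, 3, 6.
Evaluate successive powers at the divisors of 6:
2^1 ≡ 2 (mod 9)
2^2 ≡ 4 (mod 9)
2^3 ≡ 8 (mod 9)
2^6 ≡ 1 (mod 9) ✓
Therefore the multiplicative order of 2 modulo 9 is 6.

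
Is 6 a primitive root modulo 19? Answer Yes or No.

No

φ(19) = 19 − 1 = 18 = 2 · 3^2.
Test 6^(18/q) mod 19 for each prime factor q of 18:
6^9 ≡ 1 (mod 19)  [q = 2: ≡ 1 ✗]
6^6 ≡ 11 (mod 19)  [q = 3: ≢ 1 ✓]
The check at q = 2 fails, so 6 generates a proper subgroup.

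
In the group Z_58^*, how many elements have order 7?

6

φ(58) = φ(2)·φ(29) = 1·28 = 28 = 2^2 · 7.
Since (Z/58Z)^× is cyclic of order 28, the number of elements of order d is φ(d) when d | 28 and 0 otherwise.
7 | 28, and φ(7) = 7 − 1 = 6.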